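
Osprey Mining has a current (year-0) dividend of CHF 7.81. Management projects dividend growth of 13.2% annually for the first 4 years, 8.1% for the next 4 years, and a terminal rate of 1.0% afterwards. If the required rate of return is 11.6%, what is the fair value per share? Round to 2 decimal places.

CHF 132.28

Three-stage DDM. Project D₁…D_8; terminal Gordon value at t=8 with g = 0.01; discount at r = 0.116.
D_1 = 8.8409
D_2 = 10.0079
D_3 = 11.3290
D_4 = 12.8244
D_5 = 13.8632
D_6 = 14.9861
D_7 = 16.2000
D_8 = 17.5122
TV_8 = 17.6873/(0.116−0.01) = 166.8611
P₀ = Σ Dₜ/(1+r)ᵗ + TV_8/(1+r)^8 = 132.2827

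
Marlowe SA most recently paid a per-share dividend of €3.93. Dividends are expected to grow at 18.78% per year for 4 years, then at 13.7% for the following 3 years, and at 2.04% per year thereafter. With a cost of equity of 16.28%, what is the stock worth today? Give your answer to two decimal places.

Three-stage DDM. Project D₁…D_7; terminal Gordon value at t=7 with g = 0.0204; discount at r = 0.1628.
D_1 = 4.6681
D_2 = 5.5447
D_3 = 6.5860
D_4 = 7.8229
D_5 = 8.8946
D_6 = 10.1132
D_7 = 11.4987
TV_7 = 11.7332/(0.1628−0.0204) = 82.3963
P₀ = Σ Dₜ/(1+r)ᵗ + TV_7/(1+r)^7 = 57.5255

€57.53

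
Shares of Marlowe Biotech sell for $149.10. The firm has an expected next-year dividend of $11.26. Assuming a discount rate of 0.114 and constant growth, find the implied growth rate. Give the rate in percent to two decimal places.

From P₀ = D₁/(r − g), the implied growth is g = r − D₁/P₀.
g = 0.114 − 11.26/149.10 = 0.114 − 0.07552 = 0.03848

3.85%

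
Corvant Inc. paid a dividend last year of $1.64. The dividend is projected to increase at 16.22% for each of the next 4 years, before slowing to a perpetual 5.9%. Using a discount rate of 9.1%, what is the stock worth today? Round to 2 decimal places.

Two-stage DDM. Project D₁…D_4 at 0.1622, terminal growth 0.059, discount at r = 0.091.
D_1 = 1.9060
D_2 = 2.2152
D_3 = 2.5745
D_4 = 2.9920
Terminal value at t=4: TV = D_5/(r−g) = 3.1686/(0.091−0.059) = 99.0178
P₀ = 1.9060/(1+0.091)^1 + 2.2152/(1+0.091)^2 + 2.5745/(1+0.091)^3 + 2.9920/(1+0.091)^4 + 99.0178/(1+0.091)^4 = 77.5923

$77.59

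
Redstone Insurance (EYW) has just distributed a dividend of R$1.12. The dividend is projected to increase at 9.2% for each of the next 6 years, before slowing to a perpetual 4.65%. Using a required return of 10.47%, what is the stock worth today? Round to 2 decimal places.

R$25.24

Two-stage DDM. Project D₁…D_6 at 0.092, terminal growth 0.0465, discount at r = 0.1047.
D_1 = 1.2230
D_2 = 1.3356
D_3 = 1.4584
D_4 = 1.5926
D_5 = 1.7391
D_6 = 1.8991
Terminal value at t=6: TV = D_7/(r−g) = 1.9874/(0.1047−0.0465) = 34.1484
P₀ = 1.2230/(1+0.1047)^1 + 1.3356/(1+0.1047)^2 + 1.4584/(1+0.1047)^3 + 1.5926/(1+0.1047)^4 + 1.7391/(1+0.1047)^5 + 1.8991/(1+0.1047)^6 + 34.1484/(1+0.1047)^6 = 25.2437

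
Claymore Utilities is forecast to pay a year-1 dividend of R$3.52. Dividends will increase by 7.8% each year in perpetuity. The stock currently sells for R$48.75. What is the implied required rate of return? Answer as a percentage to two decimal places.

Rearranging the constant-growth DDM: r = D₁/P₀ + g.
r = 3.5200 / 48.75 + 0.078 = 0.07221 + 0.078 = 0.15021

15.02%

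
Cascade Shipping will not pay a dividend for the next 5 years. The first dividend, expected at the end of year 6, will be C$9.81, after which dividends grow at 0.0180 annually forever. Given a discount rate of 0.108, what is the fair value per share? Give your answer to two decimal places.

C$65.27

Deferred-dividend DDM. At t=5 the remaining stream is a growing perpetuity with first payment D_6 = 9.81.
V_5 = D_6/(r−g) = 9.81/(0.108−0.018) = 109.0000
P₀ = V_5/(1+r)^5 = 109.0000/(1+0.108)^5 = 65.2721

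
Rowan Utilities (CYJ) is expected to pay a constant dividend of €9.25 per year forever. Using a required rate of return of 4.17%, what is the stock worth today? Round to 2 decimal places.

€221.82

Zero-growth DDM (perpetuity): P₀ = D/r = 9.25 / 0.0417 = 221.8225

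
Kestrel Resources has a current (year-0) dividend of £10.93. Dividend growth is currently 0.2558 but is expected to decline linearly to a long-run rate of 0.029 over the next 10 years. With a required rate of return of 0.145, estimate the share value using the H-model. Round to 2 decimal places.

H-model: P₀ = D₀[(1+g_L) + H(g_S−g_L)]/(r−g_L), with H = 10/2 = 5.
P₀ = 10.93 × [(1+0.029) + 5×(0.2558−0.029)] / (0.145−0.029)
   = 10.93 × 2.1630 / 0.116 = 203.8068

£203.81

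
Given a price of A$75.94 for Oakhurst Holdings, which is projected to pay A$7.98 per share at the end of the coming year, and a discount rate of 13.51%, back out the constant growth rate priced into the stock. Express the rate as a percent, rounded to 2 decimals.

3.00%

From P₀ = D₁/(r − g), the implied growth is g = r − D₁/P₀.
g = 0.1351 − 7.98/75.94 = 0.1351 − 0.10508 = 0.03002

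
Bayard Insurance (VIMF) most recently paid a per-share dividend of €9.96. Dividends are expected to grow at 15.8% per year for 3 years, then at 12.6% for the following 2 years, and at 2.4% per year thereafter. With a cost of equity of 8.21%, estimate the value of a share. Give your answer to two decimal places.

€293.13

Three-stage DDM. Project D₁…D_5; terminal Gordon value at t=5 with g = 0.024; discount at r = 0.0821.
D_1 = 11.5337
D_2 = 13.3560
D_3 = 15.4662
D_4 = 17.4150
D_5 = 19.6093
TV_5 = 20.0799/(0.0821−0.024) = 345.6095
P₀ = Σ Dₜ/(1+r)ᵗ + TV_5/(1+r)^5 = 293.1318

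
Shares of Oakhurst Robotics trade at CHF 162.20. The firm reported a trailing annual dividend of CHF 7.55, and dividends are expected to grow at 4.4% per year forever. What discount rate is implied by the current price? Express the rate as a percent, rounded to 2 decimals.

9.26%

Rearranging the constant-growth DDM: r = D₁/P₀ + g.
D₁ = 7.55 × (1 + 0.044) = 7.8822.
r = 7.8822 / 162.20 + 0.044 = 0.04860 + 0.044 = 0.09260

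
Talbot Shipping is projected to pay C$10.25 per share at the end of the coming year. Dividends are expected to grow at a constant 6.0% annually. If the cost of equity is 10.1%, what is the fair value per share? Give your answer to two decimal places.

C$250.00

Gordon growth model: P₀ = D₁/(r − g), with D₁ = 10.25 given directly.
P₀ = 10.2500 / (0.101 − 0.06) = 10.2500 / 0.041 = 250.0000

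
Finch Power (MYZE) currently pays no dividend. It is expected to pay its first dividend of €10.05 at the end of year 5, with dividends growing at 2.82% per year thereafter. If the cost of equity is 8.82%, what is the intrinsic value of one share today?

€119.45

Deferred-dividend DDM. At t=4 the remaining stream is a growing perpetuity with first payment D_5 = 10.05.
V_4 = D_5/(r−g) = 10.05/(0.0882−0.0282) = 167.5000
P₀ = V_4/(1+r)^4 = 167.5000/(1+0.0882)^4 = 119.4483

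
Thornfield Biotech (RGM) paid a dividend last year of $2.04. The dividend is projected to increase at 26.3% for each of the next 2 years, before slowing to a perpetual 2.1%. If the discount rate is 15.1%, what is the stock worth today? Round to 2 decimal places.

Two-stage DDM. Project D₁…D_2 at 0.263, terminal growth 0.021, discount at r = 0.151.
D_1 = 2.5765
D_2 = 3.2541
Terminal value at t=2: TV = D_3/(r−g) = 3.3225/(0.151−0.021) = 25.5576
P₀ = 2.5765/(1+0.151)^1 + 3.2541/(1+0.151)^2 + 25.5576/(1+0.151)^2 = 23.9864

$23.99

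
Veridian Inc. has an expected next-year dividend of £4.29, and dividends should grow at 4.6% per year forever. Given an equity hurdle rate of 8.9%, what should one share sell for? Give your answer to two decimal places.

£99.77

Gordon growth model: P₀ = D₁/(r − g), with D₁ = 4.29 given directly.
P₀ = 4.2900 / (0.089 − 0.046) = 4.2900 / 0.043 = 99.7674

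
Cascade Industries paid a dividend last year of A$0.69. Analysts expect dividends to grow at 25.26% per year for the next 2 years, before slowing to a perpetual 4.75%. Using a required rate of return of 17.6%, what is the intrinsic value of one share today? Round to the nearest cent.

A$7.90

Two-stage DDM. Project D₁…D_2 at 0.2526, terminal growth 0.0475, discount at r = 0.176.
D_1 = 0.8643
D_2 = 1.0826
Terminal value at t=2: TV = D_3/(r−g) = 1.1340/(0.176−0.0475) = 8.8252
P₀ = 0.8643/(1+0.176)^1 + 1.0826/(1+0.176)^2 + 8.8252/(1+0.176)^2 = 7.8991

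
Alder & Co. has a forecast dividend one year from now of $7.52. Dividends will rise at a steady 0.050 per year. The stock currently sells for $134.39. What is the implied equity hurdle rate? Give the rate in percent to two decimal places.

10.60%

Rearranging the constant-growth DDM: r = D₁/P₀ + g.
r = 7.5200 / 134.39 + 0.05 = 0.05596 + 0.05 = 0.10596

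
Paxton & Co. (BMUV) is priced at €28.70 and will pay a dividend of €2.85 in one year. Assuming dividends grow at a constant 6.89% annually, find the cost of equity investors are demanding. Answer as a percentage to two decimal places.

16.82%

Rearranging the constant-growth DDM: r = D₁/P₀ + g.
r = 2.8500 / 28.70 + 0.0689 = 0.09930 + 0.0689 = 0.16820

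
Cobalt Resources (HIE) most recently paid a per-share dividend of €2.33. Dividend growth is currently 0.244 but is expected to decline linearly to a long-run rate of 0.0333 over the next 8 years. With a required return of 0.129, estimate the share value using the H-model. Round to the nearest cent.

€45.68

H-model: P₀ = D₀[(1+g_L) + H(g_S−g_L)]/(r−g_L), with H = 8/2 = 4.
P₀ = 2.33 × [(1+0.0333) + 4×(0.244−0.0333)] / (0.129−0.0333)
   = 2.33 × 1.8761 / 0.0957 = 45.6773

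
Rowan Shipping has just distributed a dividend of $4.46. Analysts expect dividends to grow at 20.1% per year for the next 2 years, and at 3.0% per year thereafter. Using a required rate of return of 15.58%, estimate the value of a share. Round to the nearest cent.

Two-stage DDM. Project D₁…D_2 at 0.201, terminal growth 0.03, discount at r = 0.1558.
D_1 = 5.3565
D_2 = 6.4331
Terminal value at t=2: TV = D_3/(r−g) = 6.6261/(0.1558−0.03) = 52.6717
P₀ = 5.3565/(1+0.1558)^1 + 6.4331/(1+0.1558)^2 + 52.6717/(1+0.1558)^2 = 48.8787

$48.88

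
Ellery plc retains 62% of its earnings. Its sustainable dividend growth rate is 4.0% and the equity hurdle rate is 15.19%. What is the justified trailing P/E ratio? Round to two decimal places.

3.53

Payout ratio b = 1 − 0.62 = 0.38.
Justified trailing P/E = b(1+g)/(r−g) = 0.38×(1+0.04)/(0.1519−0.04) = 3.5317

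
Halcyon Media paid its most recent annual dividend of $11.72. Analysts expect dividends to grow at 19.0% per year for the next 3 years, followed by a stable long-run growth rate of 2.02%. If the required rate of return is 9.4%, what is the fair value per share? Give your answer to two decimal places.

Two-stage DDM. Project D₁…D_3 at 0.19, terminal growth 0.0202, discount at r = 0.094.
D_1 = 13.9468
D_2 = 16.5967
D_3 = 19.7501
Terminal value at t=3: TV = D_4/(r−g) = 20.1490/(0.094−0.0202) = 273.0219
P₀ = 13.9468/(1+0.094)^1 + 16.5967/(1+0.094)^2 + 19.7501/(1+0.094)^3 + 273.0219/(1+0.094)^3 = 250.2185

$250.22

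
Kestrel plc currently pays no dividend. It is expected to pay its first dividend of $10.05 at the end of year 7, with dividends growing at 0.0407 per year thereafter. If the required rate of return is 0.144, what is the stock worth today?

$43.40

Deferred-dividend DDM. At t=6 the remaining stream is a growing perpetuity with first payment D_7 = 10.05.
V_6 = D_7/(r−g) = 10.05/(0.144−0.0407) = 97.2894
P₀ = V_6/(1+r)^6 = 97.2894/(1+0.144)^6 = 43.4020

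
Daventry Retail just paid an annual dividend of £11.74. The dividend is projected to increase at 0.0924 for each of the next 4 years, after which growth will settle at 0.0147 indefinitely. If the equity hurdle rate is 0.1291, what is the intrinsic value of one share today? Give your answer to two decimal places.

Two-stage DDM. Project D₁…D_4 at 0.0924, terminal growth 0.0147, discount at r = 0.1291.
D_1 = 12.8248
D_2 = 14.0098
D_3 = 15.3043
D_4 = 16.7184
Terminal value at t=4: TV = D_5/(r−g) = 16.9642/(0.1291−0.0147) = 148.2882
P₀ = 12.8248/(1+0.1291)^1 + 14.0098/(1+0.1291)^2 + 15.3043/(1+0.1291)^3 + 16.7184/(1+0.1291)^4 + 148.2882/(1+0.1291)^4 = 134.5043

£134.50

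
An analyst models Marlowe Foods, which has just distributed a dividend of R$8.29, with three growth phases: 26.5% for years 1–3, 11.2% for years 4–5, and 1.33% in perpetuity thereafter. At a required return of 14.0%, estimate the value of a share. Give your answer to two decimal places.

R$138.75

Three-stage DDM. Project D₁…D_5; terminal Gordon value at t=5 with g = 0.0133; discount at r = 0.14.
D_1 = 10.4869
D_2 = 13.2659
D_3 = 16.7813
D_4 = 18.6608
D_5 = 20.7508
TV_5 = 21.0268/(0.14−0.0133) = 165.9576
P₀ = Σ Dₜ/(1+r)ᵗ + TV_5/(1+r)^5 = 138.7528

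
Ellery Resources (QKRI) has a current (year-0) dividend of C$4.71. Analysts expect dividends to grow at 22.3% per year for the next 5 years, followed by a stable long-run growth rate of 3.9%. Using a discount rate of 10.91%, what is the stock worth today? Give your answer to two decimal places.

C$145.69

Two-stage DDM. Project D₁…D_5 at 0.223, terminal growth 0.039, discount at r = 0.1091.
D_1 = 5.7603
D_2 = 7.0449
D_3 = 8.6159
D_4 = 10.5372
D_5 = 12.8870
Terminal value at t=5: TV = D_6/(r−g) = 13.3896/(0.1091−0.039) = 191.0076
P₀ = 5.7603/(1+0.1091)^1 + 7.0449/(1+0.1091)^2 + 8.6159/(1+0.1091)^3 + 10.5372/(1+0.1091)^4 + 12.8870/(1+0.1091)^5 + 191.0076/(1+0.1091)^5 = 145.6931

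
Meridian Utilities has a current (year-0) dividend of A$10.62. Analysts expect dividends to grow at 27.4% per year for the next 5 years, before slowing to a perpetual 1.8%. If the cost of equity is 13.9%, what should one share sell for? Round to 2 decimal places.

Two-stage DDM. Project D₁…D_5 at 0.274, terminal growth 0.018, discount at r = 0.139.
D_1 = 13.5299
D_2 = 17.2371
D_3 = 21.9600
D_4 = 27.9771
D_5 = 35.6428
Terminal value at t=5: TV = D_6/(r−g) = 36.2844/(0.139−0.018) = 299.8707
P₀ = 13.5299/(1+0.139)^1 + 17.2371/(1+0.139)^2 + 21.9600/(1+0.139)^3 + 27.9771/(1+0.139)^4 + 35.6428/(1+0.139)^5 + 299.8707/(1+0.139)^5 = 231.6713

A$231.67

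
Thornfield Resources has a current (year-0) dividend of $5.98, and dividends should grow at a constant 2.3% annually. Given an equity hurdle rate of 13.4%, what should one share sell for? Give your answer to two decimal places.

Gordon growth model: P₀ = D₁/(r − g). D₁ = 5.98 × (1 + 0.023) = 6.1175.
P₀ = 6.1175 / (0.134 − 0.023) = 6.1175 / 0.111 = 55.1130

$55.11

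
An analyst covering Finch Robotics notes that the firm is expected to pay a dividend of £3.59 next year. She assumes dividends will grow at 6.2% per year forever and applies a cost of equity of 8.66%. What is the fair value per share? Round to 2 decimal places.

£145.93

Gordon growth model: P₀ = D₁/(r − g), with D₁ = 3.59 given directly.
P₀ = 3.5900 / (0.0866 − 0.062) = 3.5900 / 0.0246 = 145.9350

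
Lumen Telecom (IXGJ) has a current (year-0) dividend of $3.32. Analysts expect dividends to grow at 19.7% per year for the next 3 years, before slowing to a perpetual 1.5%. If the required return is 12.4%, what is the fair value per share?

Two-stage DDM. Project D₁…D_3 at 0.197, terminal growth 0.015, discount at r = 0.124.
D_1 = 3.9740
D_2 = 4.7569
D_3 = 5.6940
Terminal value at t=3: TV = D_4/(r−g) = 5.7795/(0.124−0.015) = 53.0225
P₀ = 3.9740/(1+0.124)^1 + 4.7569/(1+0.124)^2 + 5.6940/(1+0.124)^3 + 53.0225/(1+0.124)^3 = 48.6495

$48.65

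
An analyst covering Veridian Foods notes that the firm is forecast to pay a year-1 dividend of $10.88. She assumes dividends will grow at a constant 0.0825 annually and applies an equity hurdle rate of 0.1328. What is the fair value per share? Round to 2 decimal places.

$216.30

Gordon growth model: P₀ = D₁/(r − g), with D₁ = 10.88 given directly.
P₀ = 10.8800 / (0.1328 − 0.0825) = 10.8800 / 0.0503 = 216.3022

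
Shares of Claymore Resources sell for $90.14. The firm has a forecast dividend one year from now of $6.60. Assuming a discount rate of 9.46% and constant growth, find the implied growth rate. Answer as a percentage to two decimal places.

2.14%

From P₀ = D₁/(r − g), the implied growth is g = r − D₁/P₀.
g = 0.0946 − 6.60/90.14 = 0.0946 − 0.07322 = 0.02138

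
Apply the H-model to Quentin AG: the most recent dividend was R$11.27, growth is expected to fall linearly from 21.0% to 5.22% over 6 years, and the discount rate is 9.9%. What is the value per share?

H-model: P₀ = D₀[(1+g_L) + H(g_S−g_L)]/(r−g_L), with H = 6/2 = 3.
P₀ = 11.27 × [(1+0.0522) + 3×(0.21−0.0522)] / (0.099−0.0522)
   = 11.27 × 1.5256 / 0.0468 = 367.3827

R$367.38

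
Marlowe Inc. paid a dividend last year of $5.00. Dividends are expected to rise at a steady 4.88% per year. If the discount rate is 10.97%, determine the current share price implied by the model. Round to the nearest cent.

Gordon growth model: P₀ = D₁/(r − g). D₁ = 5.00 × (1 + 0.0488) = 5.2440.
P₀ = 5.2440 / (0.1097 − 0.0488) = 5.2440 / 0.0609 = 86.1084

$86.11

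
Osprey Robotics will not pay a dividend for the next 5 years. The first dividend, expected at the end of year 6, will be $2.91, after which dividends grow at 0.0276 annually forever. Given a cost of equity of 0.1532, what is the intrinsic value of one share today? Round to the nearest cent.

Deferred-dividend DDM. At t=5 the remaining stream is a growing perpetuity with first payment D_6 = 2.91.
V_5 = D_6/(r−g) = 2.91/(0.1532−0.0276) = 23.1688
P₀ = V_5/(1+r)^5 = 23.1688/(1+0.1532)^5 = 11.3600

$11.36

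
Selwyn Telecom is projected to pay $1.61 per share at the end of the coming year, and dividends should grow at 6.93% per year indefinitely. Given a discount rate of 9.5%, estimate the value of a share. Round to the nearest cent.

$62.65

Gordon growth model: P₀ = D₁/(r − g), with D₁ = 1.61 given directly.
P₀ = 1.6100 / (0.095 − 0.0693) = 1.6100 / 0.0257 = 62.6459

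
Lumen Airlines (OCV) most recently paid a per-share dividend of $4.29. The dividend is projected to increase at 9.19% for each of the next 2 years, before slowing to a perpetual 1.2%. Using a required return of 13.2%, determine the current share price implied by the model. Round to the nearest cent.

$41.79

Two-stage DDM. Project D₁…D_2 at 0.0919, terminal growth 0.012, discount at r = 0.132.
D_1 = 4.6843
D_2 = 5.1147
Terminal value at t=2: TV = D_3/(r−g) = 5.1761/(0.132−0.012) = 43.1343
P₀ = 4.6843/(1+0.132)^1 + 5.1147/(1+0.132)^2 + 43.1343/(1+0.132)^2 = 41.7907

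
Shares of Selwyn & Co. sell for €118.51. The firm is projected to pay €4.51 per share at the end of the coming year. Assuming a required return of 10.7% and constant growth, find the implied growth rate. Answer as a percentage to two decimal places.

6.89%

From P₀ = D₁/(r − g), the implied growth is g = r − D₁/P₀.
g = 0.107 − 4.51/118.51 = 0.107 − 0.03806 = 0.06894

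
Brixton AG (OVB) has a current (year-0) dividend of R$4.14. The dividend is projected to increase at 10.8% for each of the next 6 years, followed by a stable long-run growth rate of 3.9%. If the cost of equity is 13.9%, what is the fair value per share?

Two-stage DDM. Project D₁…D_6 at 0.108, terminal growth 0.039, discount at r = 0.139.
D_1 = 4.5871
D_2 = 5.0825
D_3 = 5.6314
D_4 = 6.2396
D_5 = 6.9135
D_6 = 7.6602
Terminal value at t=6: TV = D_7/(r−g) = 7.9589/(0.139−0.039) = 79.5893
P₀ = 4.5871/(1+0.139)^1 + 5.0825/(1+0.139)^2 + 5.6314/(1+0.139)^3 + 6.2396/(1+0.139)^4 + 6.9135/(1+0.139)^5 + 7.6602/(1+0.139)^6 + 79.5893/(1+0.139)^6 = 59.0295

R$59.03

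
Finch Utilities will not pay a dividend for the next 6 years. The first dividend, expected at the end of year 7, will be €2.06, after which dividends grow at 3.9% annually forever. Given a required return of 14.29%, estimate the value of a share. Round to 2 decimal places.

€8.90

Deferred-dividend DDM. At t=6 the remaining stream is a growing perpetuity with first payment D_7 = 2.06.
V_6 = D_7/(r−g) = 2.06/(0.1429−0.039) = 19.8268
P₀ = V_6/(1+r)^6 = 19.8268/(1+0.1429)^6 = 8.8962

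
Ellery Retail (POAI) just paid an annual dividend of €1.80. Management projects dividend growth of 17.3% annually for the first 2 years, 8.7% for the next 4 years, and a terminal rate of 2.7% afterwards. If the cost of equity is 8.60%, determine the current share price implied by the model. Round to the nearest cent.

€49.15

Three-stage DDM. Project D₁…D_6; terminal Gordon value at t=6 with g = 0.027; discount at r = 0.086.
D_1 = 2.1114
D_2 = 2.4767
D_3 = 2.6921
D_4 = 2.9264
D_5 = 3.1810
D_6 = 3.4577
TV_6 = 3.5511/(0.086−0.027) = 60.1873
P₀ = Σ Dₜ/(1+r)ᵗ + TV_6/(1+r)^6 = 49.1515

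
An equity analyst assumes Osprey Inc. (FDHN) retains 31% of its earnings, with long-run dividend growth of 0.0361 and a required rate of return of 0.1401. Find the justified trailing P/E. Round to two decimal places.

6.87

Payout ratio b = 1 − 0.31 = 0.69.
Justified trailing P/E = b(1+g)/(r−g) = 0.69×(1+0.0361)/(0.1401−0.0361) = 6.8741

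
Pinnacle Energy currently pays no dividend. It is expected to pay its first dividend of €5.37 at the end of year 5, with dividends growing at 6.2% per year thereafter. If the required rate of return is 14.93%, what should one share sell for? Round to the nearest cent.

Deferred-dividend DDM. At t=4 the remaining stream is a growing perpetuity with first payment D_5 = 5.37.
V_4 = D_5/(r−g) = 5.37/(0.1493−0.062) = 61.5120
P₀ = V_4/(1+r)^4 = 61.5120/(1+0.1493)^4 = 35.2555

€35.26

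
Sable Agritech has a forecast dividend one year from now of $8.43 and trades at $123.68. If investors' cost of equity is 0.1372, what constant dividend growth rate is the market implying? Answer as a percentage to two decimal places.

6.90%

From P₀ = D₁/(r − g), the implied growth is g = r − D₁/P₀.
g = 0.1372 − 8.43/123.68 = 0.1372 − 0.06816 = 0.06904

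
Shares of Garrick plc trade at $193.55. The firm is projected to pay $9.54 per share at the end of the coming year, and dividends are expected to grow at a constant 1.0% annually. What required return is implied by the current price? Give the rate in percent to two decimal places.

5.93%

Rearranging the constant-growth DDM: r = D₁/P₀ + g.
r = 9.5400 / 193.55 + 0.01 = 0.04929 + 0.01 = 0.05929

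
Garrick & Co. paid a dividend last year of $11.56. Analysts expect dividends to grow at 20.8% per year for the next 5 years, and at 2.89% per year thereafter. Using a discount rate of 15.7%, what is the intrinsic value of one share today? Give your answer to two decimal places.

Two-stage DDM. Project D₁…D_5 at 0.208, terminal growth 0.0289, discount at r = 0.157.
D_1 = 13.9645
D_2 = 16.8691
D_3 = 20.3779
D_4 = 24.6165
D_5 = 29.7367
Terminal value at t=5: TV = D_6/(r−g) = 30.5961/(0.157−0.0289) = 238.8452
P₀ = 13.9645/(1+0.157)^1 + 16.8691/(1+0.157)^2 + 20.3779/(1+0.157)^3 + 24.6165/(1+0.157)^4 + 29.7367/(1+0.157)^5 + 238.8452/(1+0.157)^5 = 181.1070

$181.11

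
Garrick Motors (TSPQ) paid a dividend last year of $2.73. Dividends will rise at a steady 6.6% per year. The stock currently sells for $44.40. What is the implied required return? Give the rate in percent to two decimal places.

13.15%

Rearranging the constant-growth DDM: r = D₁/P₀ + g.
D₁ = 2.73 × (1 + 0.066) = 2.9102.
r = 2.9102 / 44.40 + 0.066 = 0.06554 + 0.066 = 0.13154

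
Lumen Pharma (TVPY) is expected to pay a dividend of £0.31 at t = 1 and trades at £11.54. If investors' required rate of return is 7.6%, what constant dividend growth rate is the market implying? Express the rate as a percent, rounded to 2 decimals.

4.91%

From P₀ = D₁/(r − g), the implied growth is g = r − D₁/P₀.
g = 0.076 − 0.31/11.54 = 0.076 − 0.02686 = 0.04914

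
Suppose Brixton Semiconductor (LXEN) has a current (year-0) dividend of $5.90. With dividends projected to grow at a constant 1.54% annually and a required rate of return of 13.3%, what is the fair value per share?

Gordon growth model: P₀ = D₁/(r − g). D₁ = 5.90 × (1 + 0.0154) = 5.9909.
P₀ = 5.9909 / (0.133 − 0.0154) = 5.9909 / 0.1176 = 50.9427

$50.94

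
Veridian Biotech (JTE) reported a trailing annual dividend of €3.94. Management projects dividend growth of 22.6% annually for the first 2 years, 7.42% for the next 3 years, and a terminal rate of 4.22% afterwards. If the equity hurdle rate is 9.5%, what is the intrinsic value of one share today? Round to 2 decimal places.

Three-stage DDM. Project D₁…D_5; terminal Gordon value at t=5 with g = 0.0422; discount at r = 0.095.
D_1 = 4.8304
D_2 = 5.9221
D_3 = 6.3615
D_4 = 6.8336
D_5 = 7.3406
TV_5 = 7.6504/(0.095−0.0422) = 144.8938
P₀ = Σ Dₜ/(1+r)ᵗ + TV_5/(1+r)^5 = 115.6525

€115.65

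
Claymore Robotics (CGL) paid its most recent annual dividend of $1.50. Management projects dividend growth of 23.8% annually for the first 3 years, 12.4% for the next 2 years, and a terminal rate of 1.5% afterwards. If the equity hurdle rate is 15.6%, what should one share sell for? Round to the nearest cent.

Three-stage DDM. Project D₁…D_5; terminal Gordon value at t=5 with g = 0.015; discount at r = 0.156.
D_1 = 1.8570
D_2 = 2.2990
D_3 = 2.8461
D_4 = 3.1990
D_5 = 3.5957
TV_5 = 3.6497/(0.156−0.015) = 25.8841
P₀ = Σ Dₜ/(1+r)ᵗ + TV_5/(1+r)^5 = 21.2408

$21.24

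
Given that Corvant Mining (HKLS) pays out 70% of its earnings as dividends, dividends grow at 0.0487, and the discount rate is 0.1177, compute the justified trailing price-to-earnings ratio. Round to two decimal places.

10.64

Justified trailing P/E = b(1+g)/(r−g) = 0.70×(1+0.0487)/(0.1177−0.0487) = 10.6390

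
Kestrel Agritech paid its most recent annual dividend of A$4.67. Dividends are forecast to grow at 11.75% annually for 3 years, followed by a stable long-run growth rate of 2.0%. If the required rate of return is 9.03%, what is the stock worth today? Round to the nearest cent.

Two-stage DDM. Project D₁…D_3 at 0.1175, terminal growth 0.02, discount at r = 0.0903.
D_1 = 5.2187
D_2 = 5.8319
D_3 = 6.5172
Terminal value at t=3: TV = D_4/(r−g) = 6.6475/(0.0903−0.02) = 94.5593
P₀ = 5.2187/(1+0.0903)^1 + 5.8319/(1+0.0903)^2 + 6.5172/(1+0.0903)^3 + 94.5593/(1+0.0903)^3 = 87.6776

A$87.68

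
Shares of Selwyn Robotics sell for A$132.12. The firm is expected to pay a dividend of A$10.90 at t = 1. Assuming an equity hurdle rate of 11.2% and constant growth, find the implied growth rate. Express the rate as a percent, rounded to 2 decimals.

From P₀ = D₁/(r − g), the implied growth is g = r − D₁/P₀.
g = 0.112 − 10.90/132.12 = 0.112 − 0.08250 = 0.02950

2.95%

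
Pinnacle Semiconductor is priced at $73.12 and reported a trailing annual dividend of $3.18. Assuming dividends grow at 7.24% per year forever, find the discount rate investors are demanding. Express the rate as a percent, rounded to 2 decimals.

11.90%

Rearranging the constant-growth DDM: r = D₁/P₀ + g.
D₁ = 3.18 × (1 + 0.0724) = 3.4102.
r = 3.4102 / 73.12 + 0.0724 = 0.04664 + 0.0724 = 0.11904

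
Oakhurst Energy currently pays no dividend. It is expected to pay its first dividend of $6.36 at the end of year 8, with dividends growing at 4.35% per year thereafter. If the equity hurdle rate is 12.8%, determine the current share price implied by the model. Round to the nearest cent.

Deferred-dividend DDM. At t=7 the remaining stream is a growing perpetuity with first payment D_8 = 6.36.
V_7 = D_8/(r−g) = 6.36/(0.128−0.0435) = 75.2663
P₀ = V_7/(1+r)^7 = 75.2663/(1+0.128)^7 = 32.3919

$32.39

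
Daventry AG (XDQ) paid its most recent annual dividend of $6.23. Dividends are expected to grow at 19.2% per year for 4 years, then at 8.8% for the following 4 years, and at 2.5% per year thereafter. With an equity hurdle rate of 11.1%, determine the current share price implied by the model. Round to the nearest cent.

$151.65

Three-stage DDM. Project D₁…D_8; terminal Gordon value at t=8 with g = 0.025; discount at r = 0.111.
D_1 = 7.4262
D_2 = 8.8520
D_3 = 10.5516
D_4 = 12.5775
D_5 = 13.6843
D_6 = 14.8885
D_7 = 16.1987
D_8 = 17.6242
TV_8 = 18.0648/(0.111−0.025) = 210.0555
P₀ = Σ Dₜ/(1+r)ᵗ + TV_8/(1+r)^8 = 151.6474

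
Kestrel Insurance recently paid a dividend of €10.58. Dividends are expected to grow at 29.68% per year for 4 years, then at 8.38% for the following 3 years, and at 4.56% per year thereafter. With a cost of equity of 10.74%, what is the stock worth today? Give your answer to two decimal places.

Three-stage DDM. Project D₁…D_7; terminal Gordon value at t=7 with g = 0.0456; discount at r = 0.1074.
D_1 = 13.7201
D_2 = 17.7923
D_3 = 23.0730
D_4 = 29.9211
D_5 = 32.4285
D_6 = 35.1460
D_7 = 38.0912
TV_7 = 39.8282/(0.1074−0.0456) = 644.4693
P₀ = Σ Dₜ/(1+r)ᵗ + TV_7/(1+r)^7 = 436.5145

€436.51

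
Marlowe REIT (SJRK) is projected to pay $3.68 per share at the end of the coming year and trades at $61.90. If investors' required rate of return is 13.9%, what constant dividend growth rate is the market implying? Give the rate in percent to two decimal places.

7.95%

From P₀ = D₁/(r − g), the implied growth is g = r − D₁/P₀.
g = 0.139 − 3.68/61.90 = 0.139 − 0.05945 = 0.07955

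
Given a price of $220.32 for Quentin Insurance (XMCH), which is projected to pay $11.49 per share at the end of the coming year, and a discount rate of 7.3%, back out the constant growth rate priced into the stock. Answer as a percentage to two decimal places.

2.08%

From P₀ = D₁/(r − g), the implied growth is g = r − D₁/P₀.
g = 0.073 − 11.49/220.32 = 0.073 − 0.05215 = 0.02085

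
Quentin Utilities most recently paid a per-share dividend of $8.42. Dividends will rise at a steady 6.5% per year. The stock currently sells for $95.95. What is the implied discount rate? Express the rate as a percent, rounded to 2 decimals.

Rearranging the constant-growth DDM: r = D₁/P₀ + g.
D₁ = 8.42 × (1 + 0.065) = 8.9673.
r = 8.9673 / 95.95 + 0.065 = 0.09346 + 0.065 = 0.15846

15.85%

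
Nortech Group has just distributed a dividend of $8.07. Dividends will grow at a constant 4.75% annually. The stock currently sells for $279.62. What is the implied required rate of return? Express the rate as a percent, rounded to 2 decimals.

Rearranging the constant-growth DDM: r = D₁/P₀ + g.
D₁ = 8.07 × (1 + 0.0475) = 8.4533.
r = 8.4533 / 279.62 + 0.0475 = 0.03023 + 0.0475 = 0.07773

7.77%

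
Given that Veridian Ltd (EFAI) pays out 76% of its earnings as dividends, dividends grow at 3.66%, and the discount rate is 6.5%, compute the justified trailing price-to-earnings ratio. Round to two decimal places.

Justified trailing P/E = b(1+g)/(r−g) = 0.76×(1+0.0366)/(0.065−0.0366) = 27.7400

27.74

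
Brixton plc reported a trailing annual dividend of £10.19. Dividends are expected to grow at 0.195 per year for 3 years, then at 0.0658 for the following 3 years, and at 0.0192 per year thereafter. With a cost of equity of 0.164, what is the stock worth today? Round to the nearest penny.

£119.61

Three-stage DDM. Project D₁…D_6; terminal Gordon value at t=6 with g = 0.0192; discount at r = 0.164.
D_1 = 12.1770
D_2 = 14.5516
D_3 = 17.3891
D_4 = 18.5333
D_5 = 19.7528
D_6 = 21.0526
TV_6 = 21.4568/(0.164−0.0192) = 148.1822
P₀ = Σ Dₜ/(1+r)ᵗ + TV_6/(1+r)^6 = 119.6085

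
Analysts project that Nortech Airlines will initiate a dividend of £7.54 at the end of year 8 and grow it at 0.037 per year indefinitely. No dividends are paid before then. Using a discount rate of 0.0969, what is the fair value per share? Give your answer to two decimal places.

Deferred-dividend DDM. At t=7 the remaining stream is a growing perpetuity with first payment D_8 = 7.54.
V_7 = D_8/(r−g) = 7.54/(0.0969−0.037) = 125.8765
P₀ = V_7/(1+r)^7 = 125.8765/(1+0.0969)^7 = 65.8833

£65.88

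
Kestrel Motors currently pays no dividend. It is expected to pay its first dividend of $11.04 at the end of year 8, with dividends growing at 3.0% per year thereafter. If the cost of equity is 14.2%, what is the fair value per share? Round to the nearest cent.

Deferred-dividend DDM. At t=7 the remaining stream is a growing perpetuity with first payment D_8 = 11.04.
V_7 = D_8/(r−g) = 11.04/(0.142−0.03) = 98.5714
P₀ = V_7/(1+r)^7 = 98.5714/(1+0.142)^7 = 38.9124

$38.91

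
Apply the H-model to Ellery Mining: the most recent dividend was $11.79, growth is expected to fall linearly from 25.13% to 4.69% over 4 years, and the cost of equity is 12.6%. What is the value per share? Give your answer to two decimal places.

H-model: P₀ = D₀[(1+g_L) + H(g_S−g_L)]/(r−g_L), with H = 4/2 = 2.
P₀ = 11.79 × [(1+0.0469) + 2×(0.2513−0.0469)] / (0.126−0.0469)
   = 11.79 × 1.4557 / 0.0791 = 216.9748

$216.97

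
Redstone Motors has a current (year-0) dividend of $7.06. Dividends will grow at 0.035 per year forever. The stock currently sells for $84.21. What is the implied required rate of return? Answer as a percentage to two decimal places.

12.18%

Rearranging the constant-growth DDM: r = D₁/P₀ + g.
D₁ = 7.06 × (1 + 0.035) = 7.3071.
r = 7.3071 / 84.21 + 0.035 = 0.08677 + 0.035 = 0.12177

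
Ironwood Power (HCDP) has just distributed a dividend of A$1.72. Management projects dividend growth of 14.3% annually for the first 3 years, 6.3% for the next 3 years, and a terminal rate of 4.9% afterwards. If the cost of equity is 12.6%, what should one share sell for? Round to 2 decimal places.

Three-stage DDM. Project D₁…D_6; terminal Gordon value at t=6 with g = 0.049; discount at r = 0.126.
D_1 = 1.9660
D_2 = 2.2471
D_3 = 2.5684
D_4 = 2.7302
D_5 = 2.9022
D_6 = 3.0851
TV_6 = 3.2363/(0.126−0.049) = 42.0293
P₀ = Σ Dₜ/(1+r)ᵗ + TV_6/(1+r)^6 = 30.7544

A$30.75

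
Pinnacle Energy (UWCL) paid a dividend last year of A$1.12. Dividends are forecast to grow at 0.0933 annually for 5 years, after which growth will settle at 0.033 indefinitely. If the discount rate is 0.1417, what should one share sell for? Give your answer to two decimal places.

A$13.50

Two-stage DDM. Project D₁…D_5 at 0.0933, terminal growth 0.033, discount at r = 0.1417.
D_1 = 1.2245
D_2 = 1.3387
D_3 = 1.4636
D_4 = 1.6002
D_5 = 1.7495
Terminal value at t=5: TV = D_6/(r−g) = 1.8072/(0.1417−0.033) = 16.6259
P₀ = 1.2245/(1+0.1417)^1 + 1.3387/(1+0.1417)^2 + 1.4636/(1+0.1417)^3 + 1.6002/(1+0.1417)^4 + 1.7495/(1+0.1417)^5 + 16.6259/(1+0.1417)^5 = 13.4977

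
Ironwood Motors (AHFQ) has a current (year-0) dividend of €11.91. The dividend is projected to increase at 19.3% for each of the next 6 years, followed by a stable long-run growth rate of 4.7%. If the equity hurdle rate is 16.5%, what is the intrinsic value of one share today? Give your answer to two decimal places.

Two-stage DDM. Project D₁…D_6 at 0.193, terminal growth 0.047, discount at r = 0.165.
D_1 = 14.2086
D_2 = 16.9509
D_3 = 20.2224
D_4 = 24.1253
D_5 = 28.7815
D_6 = 34.3364
Terminal value at t=6: TV = D_7/(r−g) = 35.9502/(0.165−0.047) = 304.6626
P₀ = 14.2086/(1+0.165)^1 + 16.9509/(1+0.165)^2 + 20.2224/(1+0.165)^3 + 24.1253/(1+0.165)^4 + 28.7815/(1+0.165)^5 + 34.3364/(1+0.165)^6 + 304.6626/(1+0.165)^6 = 199.5786

€199.58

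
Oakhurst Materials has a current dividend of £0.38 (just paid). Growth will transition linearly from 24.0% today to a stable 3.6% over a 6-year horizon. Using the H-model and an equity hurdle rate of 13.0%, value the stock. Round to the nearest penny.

H-model: P₀ = D₀[(1+g_L) + H(g_S−g_L)]/(r−g_L), with H = 6/2 = 3.
P₀ = 0.38 × [(1+0.036) + 3×(0.24−0.036)] / (0.13−0.036)
   = 0.38 × 1.6480 / 0.094 = 6.6621

£6.66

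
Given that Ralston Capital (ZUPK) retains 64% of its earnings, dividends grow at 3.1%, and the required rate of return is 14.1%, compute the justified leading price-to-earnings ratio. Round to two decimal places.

3.27

Payout ratio b = 1 − 0.64 = 0.36.
Justified leading P/E = b/(r−g) = 0.36/(0.141−0.031) = 3.2727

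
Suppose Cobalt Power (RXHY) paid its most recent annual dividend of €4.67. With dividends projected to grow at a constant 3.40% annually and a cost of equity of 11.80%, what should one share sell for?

Gordon growth model: P₀ = D₁/(r − g). D₁ = 4.67 × (1 + 0.034) = 4.8288.
P₀ = 4.8288 / (0.118 − 0.034) = 4.8288 / 0.084 = 57.4855

€57.49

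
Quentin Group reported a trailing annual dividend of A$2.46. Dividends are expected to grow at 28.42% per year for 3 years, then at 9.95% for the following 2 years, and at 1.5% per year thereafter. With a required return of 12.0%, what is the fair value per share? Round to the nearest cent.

Three-stage DDM. Project D₁…D_5; terminal Gordon value at t=5 with g = 0.015; discount at r = 0.12.
D_1 = 3.1591
D_2 = 4.0570
D_3 = 5.2099
D_4 = 5.7283
D_5 = 6.2983
TV_5 = 6.3928/(0.12−0.015) = 60.8836
P₀ = Σ Dₜ/(1+r)ᵗ + TV_5/(1+r)^5 = 51.5244

A$51.52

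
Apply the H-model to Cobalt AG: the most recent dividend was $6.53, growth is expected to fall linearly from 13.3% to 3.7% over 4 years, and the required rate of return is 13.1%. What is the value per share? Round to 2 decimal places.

H-model: P₀ = D₀[(1+g_L) + H(g_S−g_L)]/(r−g_L), with H = 4/2 = 2.
P₀ = 6.53 × [(1+0.037) + 2×(0.133−0.037)] / (0.131−0.037)
   = 6.53 × 1.2290 / 0.094 = 85.3763

$85.38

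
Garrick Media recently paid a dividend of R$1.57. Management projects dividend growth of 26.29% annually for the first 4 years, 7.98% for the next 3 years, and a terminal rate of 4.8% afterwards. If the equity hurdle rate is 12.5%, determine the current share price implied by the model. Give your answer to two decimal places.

Three-stage DDM. Project D₁…D_7; terminal Gordon value at t=7 with g = 0.048; discount at r = 0.125.
D_1 = 1.9828
D_2 = 2.5040
D_3 = 3.1623
D_4 = 3.9937
D_5 = 4.3124
D_6 = 4.6565
D_7 = 5.0281
TV_7 = 5.2695/(0.125−0.048) = 68.4346
P₀ = Σ Dₜ/(1+r)ᵗ + TV_7/(1+r)^7 = 45.3558

R$45.36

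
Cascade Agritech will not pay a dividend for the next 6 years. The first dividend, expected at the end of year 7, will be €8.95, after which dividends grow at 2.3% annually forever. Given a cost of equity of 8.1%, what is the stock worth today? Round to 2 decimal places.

€96.70

Deferred-dividend DDM. At t=6 the remaining stream is a growing perpetuity with first payment D_7 = 8.95.
V_6 = D_7/(r−g) = 8.95/(0.081−0.023) = 154.3103
P₀ = V_6/(1+r)^6 = 154.3103/(1+0.081)^6 = 96.7032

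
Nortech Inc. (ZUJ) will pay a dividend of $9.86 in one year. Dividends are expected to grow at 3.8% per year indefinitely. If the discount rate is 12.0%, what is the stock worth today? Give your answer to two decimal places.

Gordon growth model: P₀ = D₁/(r − g), with D₁ = 9.86 given directly.
P₀ = 9.8600 / (0.12 − 0.038) = 9.8600 / 0.082 = 120.2439

$120.24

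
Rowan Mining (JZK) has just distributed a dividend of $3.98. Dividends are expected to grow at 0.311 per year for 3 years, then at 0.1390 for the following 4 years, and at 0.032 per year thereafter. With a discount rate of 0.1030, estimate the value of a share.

Three-stage DDM. Project D₁…D_7; terminal Gordon value at t=7 with g = 0.032; discount at r = 0.103.
D_1 = 5.2178
D_2 = 6.8405
D_3 = 8.9679
D_4 = 10.2144
D_5 = 11.6343
D_6 = 13.2514
D_7 = 15.0934
TV_7 = 15.5764/(0.103−0.032) = 219.3852
P₀ = Σ Dₜ/(1+r)ᵗ + TV_7/(1+r)^7 = 156.4745

$156.47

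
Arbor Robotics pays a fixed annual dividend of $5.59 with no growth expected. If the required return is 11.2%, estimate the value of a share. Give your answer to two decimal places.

$49.91

Zero-growth DDM (perpetuity): P₀ = D/r = 5.59 / 0.112 = 49.9107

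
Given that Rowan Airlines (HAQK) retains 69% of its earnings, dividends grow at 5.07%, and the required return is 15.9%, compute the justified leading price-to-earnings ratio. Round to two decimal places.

Payout ratio b = 1 − 0.69 = 0.31.
Justified leading P/E = b/(r−g) = 0.31/(0.159−0.0507) = 2.8624

2.86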